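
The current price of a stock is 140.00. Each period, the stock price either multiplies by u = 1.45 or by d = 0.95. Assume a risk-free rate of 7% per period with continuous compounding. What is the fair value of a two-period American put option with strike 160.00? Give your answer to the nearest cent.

20.00

Risk-neutral probability p = (e^0.07 − 0.95)/(1.45 − 0.95) = 0.1225/0.5000 = 0.2450
Terminal stock prices: S_uu = 294.4, S_ud = 192.8, S_dd = 126.3
Terminal payoffs (K − S): max(-134.4, 0) = 0, max(-32.85, 0) = 0, max(33.65, 0) = 33.65
Node u (S = 203): continuation = e^(−0.07)·[0.2450·0.0000 + 0.7550·0.0000] = 0.0000; exercise value = 0.0000 ≤ continuation, so V_u = 0.0000
Node d (S = 133): continuation = e^(−0.07)·[0.2450·0.0000 + 0.7550·33.6500] = 23.6877; exercise value = 27.0000 > continuation, so V_d = 27.0000 (exercise)
Node 0 (S = 140): continuation = e^(−0.07)·[0.2450·0.0000 + 0.7550·27.0000] = 19.0064; exercise value = 20.0000 > continuation, so V_0 = 20.0000 (exercise)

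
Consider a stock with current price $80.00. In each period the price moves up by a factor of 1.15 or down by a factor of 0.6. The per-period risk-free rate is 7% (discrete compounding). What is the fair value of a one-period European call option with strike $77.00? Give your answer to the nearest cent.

Risk-neutral probability p = (1 + 0.07 − 0.6)/(1.15 − 0.6) = 0.4700/0.5500 = 0.8545
Terminal stock prices: S_u = 92, S_d = 48
Terminal payoffs (S − K): max(15, 0) = 15, max(-29, 0) = 0
Node 0 (S = 80): V_0 = 1/1.07·[0.8545·15.0000 + 0.1455·0.0000] = 11.9796

$11.98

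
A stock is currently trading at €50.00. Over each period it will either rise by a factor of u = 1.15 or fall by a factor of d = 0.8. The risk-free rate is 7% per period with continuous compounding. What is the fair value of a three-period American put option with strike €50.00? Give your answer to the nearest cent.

€2.66

Risk-neutral probability p = (e^0.07 − 0.8)/(1.15 − 0.8) = 0.2725/0.3500 = 0.7786
Terminal stock prices: S_uuu = 76.04, S_uud = 52.9, S_udd = 36.8, S_ddd = 25.6
Terminal payoffs (K − S): max(-26.04, 0) = 0, max(-2.9, 0) = 0, max(13.2, 0) = 13.2, max(24.4, 0) = 24.4
Node uu (S = 66.12): continuation = e^(−0.07)·[0.7786·0.0000 + 0.2214·0.0000] = 0.0000; exercise value = 0.0000 ≤ continuation, so V_uu = 0.0000
Node ud (S = 46): continuation = e^(−0.07)·[0.7786·0.0000 + 0.2214·13.2000] = 2.7250; exercise value = 4.0000 > continuation, so V_ud = 4.0000 (exercise)
Node dd (S = 32): continuation = e^(−0.07)·[0.7786·13.2000 + 0.2214·24.4000] = 14.6197; exercise value = 18.0000 > continuation, so V_dd = 18.0000 (exercise)
Node u (S = 57.5): continuation = e^(−0.07)·[0.7786·0.0000 + 0.2214·4.0000] = 0.8257; exercise value = 0.0000 ≤ continuation, so V_u = 0.8257
Node d (S = 40): continuation = e^(−0.07)·[0.7786·4.0000 + 0.2214·18.0000] = 6.6197; exercise value = 10.0000 > continuation, so V_d = 10.0000 (exercise)
Node 0 (S = 50): continuation = e^(−0.07)·[0.7786·0.8257 + 0.2214·10.0000] = 2.6638; exercise value = 0.0000 ≤ continuation, so V_0 = 2.6638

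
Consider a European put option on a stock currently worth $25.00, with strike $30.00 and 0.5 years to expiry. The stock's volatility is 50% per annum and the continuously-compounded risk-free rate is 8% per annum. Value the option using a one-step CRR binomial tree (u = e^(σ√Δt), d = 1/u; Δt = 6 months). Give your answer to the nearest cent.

$6.35

CRR parameters: u = e^(σ√Δt) = e^(0.5·√0.5) = 1.4241, d = 1/u = 0.7022
Per-period rate: rΔt = 0.08·0.5 = 0.04, so R = e^0.04 = 1.0408
Risk-neutral probability p = (e^0.04 − 0.7022)/(1.4241 − 0.7022) = 0.3386/0.7219 = 0.4691
Terminal stock prices: S_u = 35.6, S_d = 17.55
Terminal payoffs (K − S): max(-5.603, 0) = 0, max(12.45, 0) = 12.45
Node 0 (S = 25): V_0 = e^(−0.04)·[0.4691·0.0000 + 0.5309·12.4453] = 6.3487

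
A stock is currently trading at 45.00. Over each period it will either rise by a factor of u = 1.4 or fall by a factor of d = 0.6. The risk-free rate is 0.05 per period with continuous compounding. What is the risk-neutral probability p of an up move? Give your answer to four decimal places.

Risk-neutral probability p = (e^0.05 − 0.6)/(1.4 − 0.6) = 0.4513/0.8000 = 0.5641

p = 0.5641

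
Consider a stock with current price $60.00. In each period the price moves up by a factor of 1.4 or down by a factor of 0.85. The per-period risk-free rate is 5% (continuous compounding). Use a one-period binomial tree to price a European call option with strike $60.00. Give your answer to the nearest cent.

Risk-neutral probability p = (e^0.05 − 0.85)/(1.4 − 0.85) = 0.2013/0.5500 = 0.3659
Terminal stock prices: S_u = 84, S_d = 51
Terminal payoffs (S − K): max(24, 0) = 24, max(-9, 0) = 0
Node 0 (S = 60): V_0 = e^(−0.05)·[0.3659·24.0000 + 0.6341·0.0000] = 8.3544

$8.35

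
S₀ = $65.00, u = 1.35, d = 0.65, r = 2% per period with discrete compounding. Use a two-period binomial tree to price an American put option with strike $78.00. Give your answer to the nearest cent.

$21.54

Risk-neutral probability p = (1 + 0.02 − 0.65)/(1.35 − 0.65) = 0.3700/0.7000 = 0.5286
Terminal stock prices: S_uu = 118.5, S_ud = 57.04, S_dd = 27.46
Terminal payoffs (K − S): max(-40.46, 0) = 0, max(20.96, 0) = 20.96, max(50.54, 0) = 50.54
Node u (S = 87.75): continuation = 1/1.02·[0.5286·0.0000 + 0.4714·20.9625] = 9.6886; exercise value = 0.0000 ≤ continuation, so V_u = 9.6886
Node d (S = 42.25): continuation = 1/1.02·[0.5286·20.9625 + 0.4714·50.5375] = 34.2206; exercise value = 35.7500 > continuation, so V_d = 35.7500 (exercise)
Node 0 (S = 65): continuation = 1/1.02·[0.5286·9.6886 + 0.4714·35.7500] = 21.5438; exercise value = 13.0000 ≤ continuation, so V_0 = 21.5438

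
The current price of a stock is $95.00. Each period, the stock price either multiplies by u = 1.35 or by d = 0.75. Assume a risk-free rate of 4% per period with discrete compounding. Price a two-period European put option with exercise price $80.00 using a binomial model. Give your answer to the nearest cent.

Risk-neutral probability p = (1 + 0.04 − 0.75)/(1.35 − 0.75) = 0.2900/0.6000 = 0.4833
Terminal stock prices: S_uu = 173.1, S_ud = 96.19, S_dd = 53.44
Terminal payoffs (K − S): max(-93.14, 0) = 0, max(-16.19, 0) = 0, max(26.56, 0) = 26.56
Node u (S = 128.2): V_u = 1/1.04·[0.4833·0.0000 + 0.5167·0.0000] = 0.0000
Node d (S = 71.25): V_d = 1/1.04·[0.4833·0.0000 + 0.5167·26.5625] = 13.1961
Node 0 (S = 95): V_0 = 1/1.04·[0.4833·0.0000 + 0.5167·13.1961] = 6.5558

$6.56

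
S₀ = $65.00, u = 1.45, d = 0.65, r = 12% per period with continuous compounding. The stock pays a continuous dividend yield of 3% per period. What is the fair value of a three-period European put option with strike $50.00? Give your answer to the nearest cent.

Per-period risk-free factor R = e^0.12 = 1.1275; dividend-adjusted growth = e^(0.12−0.03) = 1.0942.
Risk-neutral probability p = (1.0942 − 0.65)/(1.45 − 0.65) = 0.4442/0.8000 = 0.5552
Terminal stock prices: S_uuu = 198.2, S_uud = 88.83, S_udd = 39.82, S_ddd = 17.85
Terminal payoffs (K − S): max(-148.2, 0) = 0, max(-38.83, 0) = 0, max(10.18, 0) = 10.18, max(32.15, 0) = 32.15
Node uu (S = 136.7): V_uu = e^(−0.12)·[0.5552·0.0000 + 0.4448·0.0000] = 0.0000
Node ud (S = 61.26): V_ud = e^(−0.12)·[0.5552·0.0000 + 0.4448·10.1794] = 4.0156
Node dd (S = 27.46): V_dd = e^(−0.12)·[0.5552·10.1794 + 0.4448·32.1494] = 17.6952
Node u (S = 94.25): V_u = e^(−0.12)·[0.5552·0.0000 + 0.4448·4.0156] = 1.5841
Node d (S = 42.25): V_d = e^(−0.12)·[0.5552·4.0156 + 0.4448·17.6952] = 8.9579
Node 0 (S = 65): V_0 = e^(−0.12)·[0.5552·1.5841 + 0.4448·8.9579] = 4.3139

$4.31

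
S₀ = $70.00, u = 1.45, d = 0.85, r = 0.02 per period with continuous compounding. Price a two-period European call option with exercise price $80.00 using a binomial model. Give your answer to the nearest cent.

Risk-neutral probability p = (e^0.02 − 0.85)/(1.45 − 0.85) = 0.1702/0.6000 = 0.2837
Terminal stock prices: S_uu = 147.2, S_ud = 86.27, S_dd = 50.57
Terminal payoffs (S − K): max(67.18, 0) = 67.18, max(6.275, 0) = 6.275, max(-29.43, 0) = 0
Node u (S = 101.5): V_u = e^(−0.02)·[0.2837·67.1750 + 0.7163·6.2750] = 23.0841
Node d (S = 59.5): V_d = e^(−0.02)·[0.2837·6.2750 + 0.7163·0.0000] = 1.7448
Node 0 (S = 70): V_0 = e^(−0.02)·[0.2837·23.0841 + 0.7163·1.7448] = 7.6437

$7.64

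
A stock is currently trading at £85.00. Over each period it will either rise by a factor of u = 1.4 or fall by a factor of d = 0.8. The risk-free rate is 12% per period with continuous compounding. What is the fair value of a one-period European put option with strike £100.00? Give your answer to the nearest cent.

Risk-neutral probability p = (e^0.12 − 0.8)/(1.4 − 0.8) = 0.3275/0.6000 = 0.5458
Terminal stock prices: S_u = 119, S_d = 68
Terminal payoffs (K − S): max(-19, 0) = 0, max(32, 0) = 32
Node 0 (S = 85): V_0 = e^(−0.12)·[0.5458·0.0000 + 0.4542·32.0000] = 12.8901

£12.89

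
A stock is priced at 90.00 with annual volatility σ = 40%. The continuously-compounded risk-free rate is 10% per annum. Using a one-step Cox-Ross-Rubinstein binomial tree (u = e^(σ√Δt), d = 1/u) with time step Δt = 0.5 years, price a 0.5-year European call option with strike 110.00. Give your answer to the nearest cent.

4.65

CRR parameters: u = e^(σ√Δt) = e^(0.4·√0.5) = 1.3269, d = 1/u = 0.7536
Per-period rate: rΔt = 0.1·0.5 = 0.05, so R = e^0.05 = 1.0513
Risk-neutral probability p = (e^0.05 − 0.7536)/(1.3269 − 0.7536) = 0.2976/0.5733 = 0.5192
Terminal stock prices: S_u = 119.4, S_d = 67.83
Terminal payoffs (S − K): max(9.421, 0) = 9.421, max(-42.17, 0) = 0
Node 0 (S = 90): V_0 = e^(−0.05)·[0.5192·9.4207 + 0.4808·0.0000] = 4.6526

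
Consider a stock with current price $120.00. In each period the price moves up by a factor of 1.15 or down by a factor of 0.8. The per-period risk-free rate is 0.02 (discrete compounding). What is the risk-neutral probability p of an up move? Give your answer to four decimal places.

Risk-neutral probability p = (1 + 0.02 − 0.8)/(1.15 − 0.8) = 0.2200/0.3500 = 0.6286

p = 0.6286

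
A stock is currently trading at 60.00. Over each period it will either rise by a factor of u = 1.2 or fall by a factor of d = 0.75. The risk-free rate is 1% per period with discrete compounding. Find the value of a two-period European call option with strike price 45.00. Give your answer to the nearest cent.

Risk-neutral probability p = (1 + 0.01 − 0.75)/(1.2 − 0.75) = 0.2600/0.4500 = 0.5778
Terminal stock prices: S_uu = 86.4, S_ud = 54, S_dd = 33.75
Terminal payoffs (S − K): max(41.4, 0) = 41.4, max(9, 0) = 9, max(-11.25, 0) = 0
Node u (S = 72): V_u = 1/1.01·[0.5778·41.4000 + 0.4222·9.0000] = 27.4455
Node d (S = 45): V_d = 1/1.01·[0.5778·9.0000 + 0.4222·0.0000] = 5.1485
Node 0 (S = 60): V_0 = 1/1.01·[0.5778·27.4455 + 0.4222·5.1485] = 17.8527

17.85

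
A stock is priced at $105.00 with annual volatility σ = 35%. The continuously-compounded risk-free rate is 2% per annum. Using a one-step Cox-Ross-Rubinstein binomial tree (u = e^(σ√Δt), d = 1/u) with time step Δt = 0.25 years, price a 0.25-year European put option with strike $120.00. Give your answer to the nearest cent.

$16.78

CRR parameters: u = e^(σ√Δt) = e^(0.35·√0.25) = 1.1912, d = 1/u = 0.8395
Per-period rate: rΔt = 0.02·0.25 = 0.005, so R = e^0.005 = 1.0050
Risk-neutral probability p = (e^0.005 − 0.8395)/(1.1912 − 0.8395) = 0.1656/0.3518 = 0.4706
Terminal stock prices: S_u = 125.1, S_d = 88.14
Terminal payoffs (K − S): max(-5.081, 0) = 0, max(31.86, 0) = 31.86
Node 0 (S = 105): V_0 = e^(−0.005)·[0.4706·0.0000 + 0.5294·31.8570] = 16.7807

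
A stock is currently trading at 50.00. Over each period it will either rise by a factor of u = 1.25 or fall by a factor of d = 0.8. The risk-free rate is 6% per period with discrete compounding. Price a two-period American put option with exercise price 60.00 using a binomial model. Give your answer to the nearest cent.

Risk-neutral probability p = (1 + 0.06 − 0.8)/(1.25 − 0.8) = 0.2600/0.4500 = 0.5778
Terminal stock prices: S_uu = 78.12, S_ud = 50, S_dd = 32
Terminal payoffs (K − S): max(-18.12, 0) = 0, max(10, 0) = 10, max(28, 0) = 28
Node u (S = 62.5): continuation = 1/1.06·[0.5778·0.0000 + 0.4222·10.0000] = 3.9832; exercise value = 0.0000 ≤ continuation, so V_u = 3.9832
Node d (S = 40): continuation = 1/1.06·[0.5778·10.0000 + 0.4222·28.0000] = 16.6038; exercise value = 20.0000 > continuation, so V_d = 20.0000 (exercise)
Node 0 (S = 50): continuation = 1/1.06·[0.5778·3.9832 + 0.4222·20.0000] = 10.1376; exercise value = 10.0000 ≤ continuation, so V_0 = 10.1376

10.14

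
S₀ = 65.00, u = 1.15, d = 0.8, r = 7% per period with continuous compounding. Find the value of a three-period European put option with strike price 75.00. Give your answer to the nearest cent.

Risk-neutral probability p = (e^0.07 − 0.8)/(1.15 − 0.8) = 0.2725/0.3500 = 0.7786
Terminal stock prices: S_uuu = 98.86, S_uud = 68.77, S_udd = 47.84, S_ddd = 33.28
Terminal payoffs (K − S): max(-23.86, 0) = 0, max(6.23, 0) = 6.23, max(27.16, 0) = 27.16, max(41.72, 0) = 41.72
Node uu (S = 85.96): V_uu = e^(−0.07)·[0.7786·0.0000 + 0.2214·6.2300] = 1.2861
Node ud (S = 59.8): V_ud = e^(−0.07)·[0.7786·6.2300 + 0.2214·27.1600] = 10.1295
Node dd (S = 41.6): V_dd = e^(−0.07)·[0.7786·27.1600 + 0.2214·41.7200] = 28.3295
Node u (S = 74.75): V_u = e^(−0.07)·[0.7786·1.2861 + 0.2214·10.1295] = 3.0248
Node d (S = 52): V_d = e^(−0.07)·[0.7786·10.1295 + 0.2214·28.3295] = 13.2019
Node 0 (S = 65): V_0 = e^(−0.07)·[0.7786·3.0248 + 0.2214·13.2019] = 4.9212

4.92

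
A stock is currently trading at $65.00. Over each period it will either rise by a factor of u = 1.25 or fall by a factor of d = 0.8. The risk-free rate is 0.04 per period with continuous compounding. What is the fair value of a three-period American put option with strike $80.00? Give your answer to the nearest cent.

$15.95

Risk-neutral probability p = (e^0.04 − 0.8)/(1.25 − 0.8) = 0.2408/0.4500 = 0.5351
Terminal stock prices: S_uuu = 127, S_uud = 81.25, S_udd = 52, S_ddd = 33.28
Terminal payoffs (K − S): max(-46.95, 0) = 0, max(-1.25, 0) = 0, max(28, 0) = 28, max(46.72, 0) = 46.72
Node uu (S = 101.6): continuation = e^(−0.04)·[0.5351·0.0000 + 0.4649·0.0000] = 0.0000; exercise value = 0.0000 ≤ continuation, so V_uu = 0.0000
Node ud (S = 65): continuation = e^(−0.04)·[0.5351·0.0000 + 0.4649·28.0000] = 12.5058; exercise value = 15.0000 > continuation, so V_ud = 15.0000 (exercise)
Node dd (S = 41.6): continuation = e^(−0.04)·[0.5351·28.0000 + 0.4649·46.7200] = 35.2632; exercise value = 38.4000 > continuation, so V_dd = 38.4000 (exercise)
Node u (S = 81.25): continuation = e^(−0.04)·[0.5351·0.0000 + 0.4649·15.0000] = 6.6996; exercise value = 0.0000 ≤ continuation, so V_u = 6.6996
Node d (S = 52): continuation = e^(−0.04)·[0.5351·15.0000 + 0.4649·38.4000] = 24.8632; exercise value = 28.0000 > continuation, so V_d = 28.0000 (exercise)
Node 0 (S = 65): continuation = e^(−0.04)·[0.5351·6.6996 + 0.4649·28.0000] = 15.9504; exercise value = 15.0000 ≤ continuation, so V_0 = 15.9504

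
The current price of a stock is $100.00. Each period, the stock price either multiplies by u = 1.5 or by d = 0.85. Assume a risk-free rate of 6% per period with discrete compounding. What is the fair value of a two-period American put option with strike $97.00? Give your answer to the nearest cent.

Risk-neutral probability p = (1 + 0.06 − 0.85)/(1.5 − 0.85) = 0.2100/0.6500 = 0.3231
Terminal stock prices: S_uu = 225, S_ud = 127.5, S_dd = 72.25
Terminal payoffs (K − S): max(-128, 0) = 0, max(-30.5, 0) = 0, max(24.75, 0) = 24.75
Node u (S = 150): continuation = 1/1.06·[0.3231·0.0000 + 0.6769·0.0000] = 0.0000; exercise value = 0.0000 ≤ continuation, so V_u = 0.0000
Node d (S = 85): continuation = 1/1.06·[0.3231·0.0000 + 0.6769·24.7500] = 15.8055; exercise value = 12.0000 ≤ continuation, so V_d = 15.8055
Node 0 (S = 100): continuation = 1/1.06·[0.3231·0.0000 + 0.6769·15.8055] = 10.0935; exercise value = 0.0000 ≤ continuation, so V_0 = 10.0935

$10.09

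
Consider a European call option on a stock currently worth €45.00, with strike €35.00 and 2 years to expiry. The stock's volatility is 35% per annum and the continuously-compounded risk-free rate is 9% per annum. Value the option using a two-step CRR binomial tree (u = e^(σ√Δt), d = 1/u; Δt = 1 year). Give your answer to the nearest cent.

CRR parameters: u = e^(σ√Δt) = e^(0.35·√1) = 1.4191, d = 1/u = 0.7047
Per-period rate: rΔt = 0.09·1 = 0.09, so R = e^0.09 = 1.0942
Risk-neutral probability p = (e^0.09 − 0.7047)/(1.4191 − 0.7047) = 0.3895/0.7144 = 0.5452
Terminal stock prices: S_uu = 90.62, S_ud = 45, S_dd = 22.35
Terminal payoffs (S − K): max(55.62, 0) = 55.62, max(10, 0) = 10, max(-12.65, 0) = 0
Node u (S = 63.86): V_u = e^(−0.09)·[0.5452·55.6189 + 0.4548·10.0000] = 31.8704
Node d (S = 31.71): V_d = e^(−0.09)·[0.5452·10.0000 + 0.4548·0.0000] = 4.9828
Node 0 (S = 45): V_0 = e^(−0.09)·[0.5452·31.8704 + 0.4548·4.9828] = 17.9516

€17.95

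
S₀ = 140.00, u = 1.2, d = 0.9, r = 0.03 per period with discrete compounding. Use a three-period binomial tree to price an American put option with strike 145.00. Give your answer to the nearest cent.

Risk-neutral probability p = (1 + 0.03 − 0.9)/(1.2 − 0.9) = 0.1300/0.3000 = 0.4333
Terminal stock prices: S_uuu = 241.9, S_uud = 181.4, S_udd = 136.1, S_ddd = 102.1
Terminal payoffs (K − S): max(-96.92, 0) = 0, max(-36.44, 0) = 0, max(8.92, 0) = 8.92, max(42.94, 0) = 42.94
Node uu (S = 201.6): continuation = 1/1.03·[0.4333·0.0000 + 0.5667·0.0000] = 0.0000; exercise value = 0.0000 ≤ continuation, so V_uu = 0.0000
Node ud (S = 151.2): continuation = 1/1.03·[0.4333·0.0000 + 0.5667·8.9200] = 4.9074; exercise value = 0.0000 ≤ continuation, so V_ud = 4.9074
Node dd (S = 113.4): continuation = 1/1.03·[0.4333·8.9200 + 0.5667·42.9400] = 27.3767; exercise value = 31.6000 > continuation, so V_dd = 31.6000 (exercise)
Node u (S = 168): continuation = 1/1.03·[0.4333·0.0000 + 0.5667·4.9074] = 2.6999; exercise value = 0.0000 ≤ continuation, so V_u = 2.6999
Node d (S = 126): continuation = 1/1.03·[0.4333·4.9074 + 0.5667·31.6000] = 19.4497; exercise value = 19.0000 ≤ continuation, so V_d = 19.4497
Node 0 (S = 140): continuation = 1/1.03·[0.4333·2.6999 + 0.5667·19.4497] = 11.8364; exercise value = 5.0000 ≤ continuation, so V_0 = 11.8364

11.84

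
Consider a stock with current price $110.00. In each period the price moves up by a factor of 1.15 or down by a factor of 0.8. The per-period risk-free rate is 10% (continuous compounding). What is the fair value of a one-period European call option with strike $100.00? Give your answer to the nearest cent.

Risk-neutral probability p = (e^0.1 − 0.8)/(1.15 − 0.8) = 0.3052/0.3500 = 0.8719
Terminal stock prices: S_u = 126.5, S_d = 88
Terminal payoffs (S − K): max(26.5, 0) = 26.5, max(-12, 0) = 0
Node 0 (S = 110): V_0 = e^(−0.1)·[0.8719·26.5000 + 0.1281·0.0000] = 20.9070

$20.91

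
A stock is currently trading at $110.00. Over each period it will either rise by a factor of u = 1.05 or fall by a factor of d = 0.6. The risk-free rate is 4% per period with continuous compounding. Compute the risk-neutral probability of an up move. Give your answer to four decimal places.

Risk-neutral probability p = (e^0.04 − 0.6)/(1.05 − 0.6) = 0.4408/0.4500 = 0.9796

p = 0.9796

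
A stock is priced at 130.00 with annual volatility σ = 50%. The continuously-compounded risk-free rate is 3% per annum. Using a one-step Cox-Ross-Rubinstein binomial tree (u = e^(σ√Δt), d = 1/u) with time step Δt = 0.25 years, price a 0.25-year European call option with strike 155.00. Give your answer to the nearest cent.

5.36

CRR parameters: u = e^(σ√Δt) = e^(0.5·√0.25) = 1.2840, d = 1/u = 0.7788
Per-period rate: rΔt = 0.03·0.25 = 0.0075, so R = e^0.0075 = 1.0075
Risk-neutral probability p = (e^0.0075 − 0.7788)/(1.2840 − 0.7788) = 0.2287/0.5052 = 0.4527
Terminal stock prices: S_u = 166.9, S_d = 101.2
Terminal payoffs (S − K): max(11.92, 0) = 11.92, max(-53.76, 0) = 0
Node 0 (S = 130): V_0 = e^(−0.0075)·[0.4527·11.9233 + 0.5473·0.0000] = 5.3576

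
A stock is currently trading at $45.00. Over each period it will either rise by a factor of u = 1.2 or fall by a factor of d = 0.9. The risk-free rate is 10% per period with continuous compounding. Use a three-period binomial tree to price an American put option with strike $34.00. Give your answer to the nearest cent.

Risk-neutral probability p = (e^0.1 − 0.9)/(1.2 − 0.9) = 0.2052/0.3000 = 0.6839
Terminal stock prices: S_uuu = 77.76, S_uud = 58.32, S_udd = 43.74, S_ddd = 32.81
Terminal payoffs (K − S): max(-43.76, 0) = 0, max(-24.32, 0) = 0, max(-9.74, 0) = 0, max(1.195, 0) = 1.195
Node uu (S = 64.8): continuation = e^(−0.1)·[0.6839·0.0000 + 0.3161·0.0000] = 0.0000; exercise value = 0.0000 ≤ continuation, so V_uu = 0.0000
Node ud (S = 48.6): continuation = e^(−0.1)·[0.6839·0.0000 + 0.3161·0.0000] = 0.0000; exercise value = 0.0000 ≤ continuation, so V_ud = 0.0000
Node dd (S = 36.45): continuation = e^(−0.1)·[0.6839·0.0000 + 0.3161·1.1950] = 0.3418; exercise value = 0.0000 ≤ continuation, so V_dd = 0.3418
Node u (S = 54): continuation = e^(−0.1)·[0.6839·0.0000 + 0.3161·0.0000] = 0.0000; exercise value = 0.0000 ≤ continuation, so V_u = 0.0000
Node d (S = 40.5): continuation = e^(−0.1)·[0.6839·0.0000 + 0.3161·0.3418] = 0.0978; exercise value = 0.0000 ≤ continuation, so V_d = 0.0978
Node 0 (S = 45): continuation = e^(−0.1)·[0.6839·0.0000 + 0.3161·0.0978] = 0.0280; exercise value = 0.0000 ≤ continuation, so V_0 = 0.0280

$0.03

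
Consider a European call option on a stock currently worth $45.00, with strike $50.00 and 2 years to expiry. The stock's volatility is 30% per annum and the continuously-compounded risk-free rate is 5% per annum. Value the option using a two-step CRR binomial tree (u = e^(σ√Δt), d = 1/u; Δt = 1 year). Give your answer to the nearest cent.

$7.52

CRR parameters: u = e^(σ√Δt) = e^(0.3·√1) = 1.3499, d = 1/u = 0.7408
Per-period rate: rΔt = 0.05·1 = 0.05, so R = e^0.05 = 1.0513
Risk-neutral probability p = (e^0.05 − 0.7408)/(1.3499 − 0.7408) = 0.3105/0.6090 = 0.5097
Terminal stock prices: S_uu = 82, S_ud = 45, S_dd = 24.7
Terminal payoffs (S − K): max(32, 0) = 32, max(-5, 0) = 0, max(-25.3, 0) = 0
Node u (S = 60.74): V_u = e^(−0.05)·[0.5097·31.9953 + 0.4903·0.0000] = 15.5139
Node d (S = 33.34): V_d = e^(−0.05)·[0.5097·0.0000 + 0.4903·0.0000] = 0.0000
Node 0 (S = 45): V_0 = e^(−0.05)·[0.5097·15.5139 + 0.4903·0.0000] = 7.5224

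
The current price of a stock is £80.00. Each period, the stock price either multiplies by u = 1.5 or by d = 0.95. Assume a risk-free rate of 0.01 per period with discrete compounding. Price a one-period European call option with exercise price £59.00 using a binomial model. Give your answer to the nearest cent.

£21.58

Risk-neutral probability p = (1 + 0.01 − 0.95)/(1.5 − 0.95) = 0.0600/0.5500 = 0.1091
Terminal stock prices: S_u = 120, S_d = 76
Terminal payoffs (S − K): max(61, 0) = 61, max(17, 0) = 17
Node 0 (S = 80): V_0 = 1/1.01·[0.1091·61.0000 + 0.8909·17.0000] = 21.5842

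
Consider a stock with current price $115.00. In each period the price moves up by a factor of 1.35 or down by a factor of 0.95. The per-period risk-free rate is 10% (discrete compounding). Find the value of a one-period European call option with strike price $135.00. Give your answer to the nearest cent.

Risk-neutral probability p = (1 + 0.1 − 0.95)/(1.35 − 0.95) = 0.1500/0.4000 = 0.3750
Terminal stock prices: S_u = 155.2, S_d = 109.2
Terminal payoffs (S − K): max(20.25, 0) = 20.25, max(-25.75, 0) = 0
Node 0 (S = 115): V_0 = 1/1.1·[0.3750·20.2500 + 0.6250·0.0000] = 6.9034

$6.90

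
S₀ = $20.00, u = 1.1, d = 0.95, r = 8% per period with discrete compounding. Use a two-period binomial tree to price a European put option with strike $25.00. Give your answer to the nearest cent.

Risk-neutral probability p = (1 + 0.08 − 0.95)/(1.1 − 0.95) = 0.1300/0.1500 = 0.8667
Terminal stock prices: S_uu = 24.2, S_ud = 20.9, S_dd = 18.05
Terminal payoffs (K − S): max(0.8, 0) = 0.8, max(4.1, 0) = 4.1, max(6.95, 0) = 6.95
Node u (S = 22): V_u = 1/1.08·[0.8667·0.8000 + 0.1333·4.1000] = 1.1481
Node d (S = 19): V_d = 1/1.08·[0.8667·4.1000 + 0.1333·6.9500] = 4.1481
Node 0 (S = 20): V_0 = 1/1.08·[0.8667·1.1481 + 0.1333·4.1481] = 1.4335

$1.43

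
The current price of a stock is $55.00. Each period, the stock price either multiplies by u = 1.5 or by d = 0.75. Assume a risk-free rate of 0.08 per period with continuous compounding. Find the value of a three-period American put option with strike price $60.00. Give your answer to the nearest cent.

$11.08

Risk-neutral probability p = (e^0.08 − 0.75)/(1.5 − 0.75) = 0.3333/0.7500 = 0.4444
Terminal stock prices: S_uuu = 185.6, S_uud = 92.81, S_udd = 46.41, S_ddd = 23.2
Terminal payoffs (K − S): max(-125.6, 0) = 0, max(-32.81, 0) = 0, max(13.59, 0) = 13.59, max(36.8, 0) = 36.8
Node uu (S = 123.8): continuation = e^(−0.08)·[0.4444·0.0000 + 0.5556·0.0000] = 0.0000; exercise value = 0.0000 ≤ continuation, so V_uu = 0.0000
Node ud (S = 61.88): continuation = e^(−0.08)·[0.4444·0.0000 + 0.5556·13.5938] = 6.9722; exercise value = 0.0000 ≤ continuation, so V_ud = 6.9722
Node dd (S = 30.94): continuation = e^(−0.08)·[0.4444·13.5938 + 0.5556·36.7969] = 24.4495; exercise value = 29.0625 > continuation, so V_dd = 29.0625 (exercise)
Node u (S = 82.5): continuation = e^(−0.08)·[0.4444·0.0000 + 0.5556·6.9722] = 3.5761; exercise value = 0.0000 ≤ continuation, so V_u = 3.5761
Node d (S = 41.25): continuation = e^(−0.08)·[0.4444·6.9722 + 0.5556·29.0625] = 17.7663; exercise value = 18.7500 > continuation, so V_d = 18.7500 (exercise)
Node 0 (S = 55): continuation = e^(−0.08)·[0.4444·3.5761 + 0.5556·18.7500] = 11.0838; exercise value = 5.0000 ≤ continuation, so V_0 = 11.0838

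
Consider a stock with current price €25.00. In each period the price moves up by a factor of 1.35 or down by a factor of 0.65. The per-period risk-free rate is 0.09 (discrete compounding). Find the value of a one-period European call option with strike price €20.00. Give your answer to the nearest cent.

Risk-neutral probability p = (1 + 0.09 − 0.65)/(1.35 − 0.65) = 0.4400/0.7000 = 0.6286
Terminal stock prices: S_u = 33.75, S_d = 16.25
Terminal payoffs (S − K): max(13.75, 0) = 13.75, max(-3.75, 0) = 0
Node 0 (S = 25): V_0 = 1/1.09·[0.6286·13.7500 + 0.3714·0.0000] = 7.9292

€7.93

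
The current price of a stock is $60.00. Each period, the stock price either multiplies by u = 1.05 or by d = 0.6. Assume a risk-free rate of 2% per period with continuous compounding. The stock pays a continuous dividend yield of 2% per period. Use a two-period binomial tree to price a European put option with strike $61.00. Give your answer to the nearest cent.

Per-period risk-free factor R = e^0.02 = 1.0202; dividend-adjusted growth = e^(0.02−0.02) = 1.0000.
Risk-neutral probability p = (1.0000 − 0.6)/(1.05 − 0.6) = 0.4000/0.4500 = 0.8889
Terminal stock prices: S_uu = 66.15, S_ud = 37.8, S_dd = 21.6
Terminal payoffs (K − S): max(-5.15, 0) = 0, max(23.2, 0) = 23.2, max(39.4, 0) = 39.4
Node u (S = 63): V_u = e^(−0.02)·[0.8889·0.0000 + 0.1111·23.2000] = 2.5267
Node d (S = 36): V_d = e^(−0.02)·[0.8889·23.2000 + 0.1111·39.4000] = 24.5050
Node 0 (S = 60): V_0 = e^(−0.02)·[0.8889·2.5267 + 0.1111·24.5050] = 4.8704

$4.87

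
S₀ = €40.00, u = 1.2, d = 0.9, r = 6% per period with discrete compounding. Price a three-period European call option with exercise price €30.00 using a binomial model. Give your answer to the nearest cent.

Risk-neutral probability p = (1 + 0.06 − 0.9)/(1.2 − 0.9) = 0.1600/0.3000 = 0.5333
Terminal stock prices: S_uuu = 69.12, S_uud = 51.84, S_udd = 38.88, S_ddd = 29.16
Terminal payoffs (S − K): max(39.12, 0) = 39.12, max(21.84, 0) = 21.84, max(8.88, 0) = 8.88, max(-0.84, 0) = 0
Node uu (S = 57.6): V_uu = 1/1.06·[0.5333·39.1200 + 0.4667·21.8400] = 29.2981
Node ud (S = 43.2): V_ud = 1/1.06·[0.5333·21.8400 + 0.4667·8.8800] = 14.8981
Node dd (S = 32.4): V_dd = 1/1.06·[0.5333·8.8800 + 0.4667·0.0000] = 4.4679
Node u (S = 48): V_u = 1/1.06·[0.5333·29.2981 + 0.4667·14.8981] = 21.3001
Node d (S = 36): V_d = 1/1.06·[0.5333·14.8981 + 0.4667·4.4679] = 9.4629
Node 0 (S = 40): V_0 = 1/1.06·[0.5333·21.3001 + 0.4667·9.4629] = 14.8831

€14.88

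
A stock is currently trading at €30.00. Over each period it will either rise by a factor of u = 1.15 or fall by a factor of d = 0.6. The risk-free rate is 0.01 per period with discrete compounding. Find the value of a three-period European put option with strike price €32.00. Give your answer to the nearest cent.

€6.54

Risk-neutral probability p = (1 + 0.01 − 0.6)/(1.15 − 0.6) = 0.4100/0.5500 = 0.7455
Terminal stock prices: S_uuu = 45.63, S_uud = 23.8, S_udd = 12.42, S_ddd = 6.48
Terminal payoffs (K − S): max(-13.63, 0) = 0, max(8.195, 0) = 8.195, max(19.58, 0) = 19.58, max(25.52, 0) = 25.52
Node uu (S = 39.67): V_uu = 1/1.01·[0.7455·0.0000 + 0.2545·8.1950] = 2.0653
Node ud (S = 20.7): V_ud = 1/1.01·[0.7455·8.1950 + 0.2545·19.5800] = 10.9832
Node dd (S = 10.8): V_dd = 1/1.01·[0.7455·19.5800 + 0.2545·25.5200] = 20.8832
Node u (S = 34.5): V_u = 1/1.01·[0.7455·2.0653 + 0.2545·10.9832] = 4.2924
Node d (S = 18): V_d = 1/1.01·[0.7455·10.9832 + 0.2545·20.8832] = 13.3695
Node 0 (S = 30): V_0 = 1/1.01·[0.7455·4.2924 + 0.2545·13.3695] = 6.5376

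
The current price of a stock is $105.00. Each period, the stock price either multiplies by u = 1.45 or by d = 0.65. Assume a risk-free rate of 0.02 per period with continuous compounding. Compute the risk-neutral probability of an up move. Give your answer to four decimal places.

Risk-neutral probability p = (e^0.02 − 0.65)/(1.45 − 0.65) = 0.3702/0.8000 = 0.4628

p = 0.4628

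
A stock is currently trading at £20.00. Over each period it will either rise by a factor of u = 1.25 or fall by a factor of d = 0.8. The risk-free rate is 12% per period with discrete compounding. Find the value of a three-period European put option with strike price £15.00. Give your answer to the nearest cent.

£0.08

Risk-neutral probability p = (1 + 0.12 − 0.8)/(1.25 − 0.8) = 0.3200/0.4500 = 0.7111
Terminal stock prices: S_uuu = 39.06, S_uud = 25, S_udd = 16, S_ddd = 10.24
Terminal payoffs (K − S): max(-24.06, 0) = 0, max(-10, 0) = 0, max(-1, 0) = 0, max(4.76, 0) = 4.76
Node uu (S = 31.25): V_uu = 1/1.12·[0.7111·0.0000 + 0.2889·0.0000] = 0.0000
Node ud (S = 20): V_ud = 1/1.12·[0.7111·0.0000 + 0.2889·0.0000] = 0.0000
Node dd (S = 12.8): V_dd = 1/1.12·[0.7111·0.0000 + 0.2889·4.7600] = 1.2278
Node u (S = 25): V_u = 1/1.12·[0.7111·0.0000 + 0.2889·0.0000] = 0.0000
Node d (S = 16): V_d = 1/1.12·[0.7111·0.0000 + 0.2889·1.2278] = 0.3167
Node 0 (S = 20): V_0 = 1/1.12·[0.7111·0.0000 + 0.2889·0.3167] = 0.0817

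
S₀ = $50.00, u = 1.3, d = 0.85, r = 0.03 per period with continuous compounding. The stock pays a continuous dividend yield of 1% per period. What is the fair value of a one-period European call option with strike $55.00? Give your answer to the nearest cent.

$3.67

Per-period risk-free factor R = e^0.03 = 1.0305; dividend-adjusted growth = e^(0.03−0.01) = 1.0202.
Risk-neutral probability p = (1.0202 − 0.85)/(1.3 − 0.85) = 0.1702/0.4500 = 0.3782
Terminal stock prices: S_u = 65, S_d = 42.5
Terminal payoffs (S − K): max(10, 0) = 10, max(-12.5, 0) = 0
Node 0 (S = 50): V_0 = e^(−0.03)·[0.3782·10.0000 + 0.6218·0.0000] = 3.6705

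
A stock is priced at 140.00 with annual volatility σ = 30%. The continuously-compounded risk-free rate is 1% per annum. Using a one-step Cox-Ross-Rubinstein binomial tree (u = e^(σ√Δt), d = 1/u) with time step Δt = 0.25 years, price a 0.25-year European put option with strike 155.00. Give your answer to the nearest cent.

18.21

CRR parameters: u = e^(σ√Δt) = e^(0.3·√0.25) = 1.1618, d = 1/u = 0.8607
Per-period rate: rΔt = 0.01·0.25 = 0.0025, so R = e^0.0025 = 1.0025
Risk-neutral probability p = (e^0.0025 − 0.8607)/(1.1618 − 0.8607) = 0.1418/0.3011 = 0.4709
Terminal stock prices: S_u = 162.7, S_d = 120.5
Terminal payoffs (K − S): max(-7.657, 0) = 0, max(34.5, 0) = 34.5
Node 0 (S = 140): V_0 = e^(−0.0025)·[0.4709·0.0000 + 0.5291·34.5009] = 18.2094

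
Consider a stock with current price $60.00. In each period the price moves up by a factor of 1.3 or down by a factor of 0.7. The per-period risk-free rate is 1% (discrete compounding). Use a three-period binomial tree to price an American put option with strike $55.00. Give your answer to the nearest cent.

Risk-neutral probability p = (1 + 0.01 − 0.7)/(1.3 − 0.7) = 0.3100/0.6000 = 0.5167
Terminal stock prices: S_uuu = 131.8, S_uud = 70.98, S_udd = 38.22, S_ddd = 20.58
Terminal payoffs (K − S): max(-76.82, 0) = 0, max(-15.98, 0) = 0, max(16.78, 0) = 16.78, max(34.42, 0) = 34.42
Node uu (S = 101.4): continuation = 1/1.01·[0.5167·0.0000 + 0.4833·0.0000] = 0.0000; exercise value = 0.0000 ≤ continuation, so V_uu = 0.0000
Node ud (S = 54.6): continuation = 1/1.01·[0.5167·0.0000 + 0.4833·16.7800] = 8.0300; exercise value = 0.4000 ≤ continuation, so V_ud = 8.0300
Node dd (S = 29.4): continuation = 1/1.01·[0.5167·16.7800 + 0.4833·34.4200] = 25.0554; exercise value = 25.6000 > continuation, so V_dd = 25.6000 (exercise)
Node u (S = 78): continuation = 1/1.01·[0.5167·0.0000 + 0.4833·8.0300] = 3.8428; exercise value = 0.0000 ≤ continuation, so V_u = 3.8428
Node d (S = 42): continuation = 1/1.01·[0.5167·8.0300 + 0.4833·25.6000] = 16.3586; exercise value = 13.0000 ≤ continuation, so V_d = 16.3586
Node 0 (S = 60): continuation = 1/1.01·[0.5167·3.8428 + 0.4833·16.3586] = 9.7941; exercise value = 0.0000 ≤ continuation, so V_0 = 9.7941

$9.79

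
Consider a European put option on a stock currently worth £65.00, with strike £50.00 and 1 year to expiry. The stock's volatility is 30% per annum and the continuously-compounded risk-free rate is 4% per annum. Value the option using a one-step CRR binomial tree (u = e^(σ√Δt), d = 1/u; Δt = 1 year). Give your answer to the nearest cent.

CRR parameters: u = e^(σ√Δt) = e^(0.3·√1) = 1.3499, d = 1/u = 0.7408
Per-period rate: rΔt = 0.04·1 = 0.04, so R = e^0.04 = 1.0408
Risk-neutral probability p = (e^0.04 − 0.7408)/(1.3499 − 0.7408) = 0.3000/0.6090 = 0.4926
Terminal stock prices: S_u = 87.74, S_d = 48.15
Terminal payoffs (K − S): max(-37.74, 0) = 0, max(1.847, 0) = 1.847
Node 0 (S = 65): V_0 = e^(−0.04)·[0.4926·0.0000 + 0.5074·1.8468] = 0.9004

£0.90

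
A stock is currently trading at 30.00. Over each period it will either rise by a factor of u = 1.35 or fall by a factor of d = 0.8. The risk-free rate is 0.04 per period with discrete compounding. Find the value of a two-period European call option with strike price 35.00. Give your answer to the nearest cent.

Risk-neutral probability p = (1 + 0.04 − 0.8)/(1.35 − 0.8) = 0.2400/0.5500 = 0.4364
Terminal stock prices: S_uu = 54.68, S_ud = 32.4, S_dd = 19.2
Terminal payoffs (S − K): max(19.68, 0) = 19.68, max(-2.6, 0) = 0, max(-15.8, 0) = 0
Node u (S = 40.5): V_u = 1/1.04·[0.4364·19.6750 + 0.5636·0.0000] = 8.2552
Node d (S = 24): V_d = 1/1.04·[0.4364·0.0000 + 0.5636·0.0000] = 0.0000
Node 0 (S = 30): V_0 = 1/1.04·[0.4364·8.2552 + 0.5636·0.0000] = 3.4637

3.46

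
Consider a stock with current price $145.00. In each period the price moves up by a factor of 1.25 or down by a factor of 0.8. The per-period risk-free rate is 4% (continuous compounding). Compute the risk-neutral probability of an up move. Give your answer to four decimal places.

Risk-neutral probability p = (e^0.04 − 0.8)/(1.25 − 0.8) = 0.2408/0.4500 = 0.5351

p = 0.5351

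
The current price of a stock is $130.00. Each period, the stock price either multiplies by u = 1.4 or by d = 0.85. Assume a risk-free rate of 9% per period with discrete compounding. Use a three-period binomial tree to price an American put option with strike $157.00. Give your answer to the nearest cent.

$27.00

Risk-neutral probability p = (1 + 0.09 − 0.85)/(1.4 − 0.85) = 0.2400/0.5500 = 0.4364
Terminal stock prices: S_uuu = 356.7, S_uud = 216.6, S_udd = 131.5, S_ddd = 79.84
Terminal payoffs (K − S): max(-199.7, 0) = 0, max(-59.58, 0) = 0, max(25.51, 0) = 25.51, max(77.16, 0) = 77.16
Node uu (S = 254.8): continuation = 1/1.09·[0.4364·0.0000 + 0.5636·0.0000] = 0.0000; exercise value = 0.0000 ≤ continuation, so V_uu = 0.0000
Node ud (S = 154.7): continuation = 1/1.09·[0.4364·0.0000 + 0.5636·25.5050] = 13.1886; exercise value = 2.3000 ≤ continuation, so V_ud = 13.1886
Node dd (S = 93.92): continuation = 1/1.09·[0.4364·25.5050 + 0.5636·77.1638] = 50.1117; exercise value = 63.0750 > continuation, so V_dd = 63.0750 (exercise)
Node u (S = 182): continuation = 1/1.09·[0.4364·0.0000 + 0.5636·13.1886] = 6.8198; exercise value = 0.0000 ≤ continuation, so V_u = 6.8198
Node d (S = 110.5): continuation = 1/1.09·[0.4364·13.1886 + 0.5636·63.0750] = 37.8958; exercise value = 46.5000 > continuation, so V_d = 46.5000 (exercise)
Node 0 (S = 130): continuation = 1/1.09·[0.4364·6.8198 + 0.5636·46.5000] = 26.7752; exercise value = 27.0000 > continuation, so V_0 = 27.0000 (exercise)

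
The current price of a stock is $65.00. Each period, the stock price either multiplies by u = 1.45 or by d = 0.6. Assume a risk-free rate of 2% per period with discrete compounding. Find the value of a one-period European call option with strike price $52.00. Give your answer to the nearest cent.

$20.47

Risk-neutral probability p = (1 + 0.02 − 0.6)/(1.45 − 0.6) = 0.4200/0.8500 = 0.4941
Terminal stock prices: S_u = 94.25, S_d = 39
Terminal payoffs (S − K): max(42.25, 0) = 42.25, max(-13, 0) = 0
Node 0 (S = 65): V_0 = 1/1.02·[0.4941·42.2500 + 0.5059·0.0000] = 20.4671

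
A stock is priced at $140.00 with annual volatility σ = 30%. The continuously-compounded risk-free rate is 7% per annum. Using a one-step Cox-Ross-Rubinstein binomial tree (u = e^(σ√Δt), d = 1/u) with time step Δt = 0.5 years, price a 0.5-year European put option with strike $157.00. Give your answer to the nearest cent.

CRR parameters: u = e^(σ√Δt) = e^(0.3·√0.5) = 1.2363, d = 1/u = 0.8089
Per-period rate: rΔt = 0.07·0.5 = 0.035, so R = e^0.035 = 1.0356
Risk-neutral probability p = (e^0.035 − 0.8089)/(1.2363 − 0.8089) = 0.2268/0.4275 = 0.5305
Terminal stock prices: S_u = 173.1, S_d = 113.2
Terminal payoffs (K − S): max(-16.08, 0) = 0, max(43.76, 0) = 43.76
Node 0 (S = 140): V_0 = e^(−0.035)·[0.5305·0.0000 + 0.4695·43.7599] = 19.8388

$19.84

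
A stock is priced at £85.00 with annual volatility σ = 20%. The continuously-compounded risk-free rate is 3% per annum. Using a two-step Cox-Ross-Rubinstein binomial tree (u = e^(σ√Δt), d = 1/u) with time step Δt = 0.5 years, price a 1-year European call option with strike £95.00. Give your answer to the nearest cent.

£4.63

CRR parameters: u = e^(σ√Δt) = e^(0.2·√0.5) = 1.1519, d = 1/u = 0.8681
Per-period rate: rΔt = 0.03·0.5 = 0.015, so R = e^0.015 = 1.0151
Risk-neutral probability p = (e^0.015 − 0.8681)/(1.1519 − 0.8681) = 0.1470/0.2838 = 0.5180
Terminal stock prices: S_uu = 112.8, S_ud = 85, S_dd = 64.06
Terminal payoffs (S − K): max(17.79, 0) = 17.79, max(-10, 0) = 0, max(-30.94, 0) = 0
Node u (S = 97.91): V_u = e^(−0.015)·[0.5180·17.7862 + 0.4820·0.0000] = 9.0754
Node d (S = 73.79): V_d = e^(−0.015)·[0.5180·0.0000 + 0.4820·0.0000] = 0.0000
Node 0 (S = 85): V_0 = e^(−0.015)·[0.5180·9.0754 + 0.4820·0.0000] = 4.6307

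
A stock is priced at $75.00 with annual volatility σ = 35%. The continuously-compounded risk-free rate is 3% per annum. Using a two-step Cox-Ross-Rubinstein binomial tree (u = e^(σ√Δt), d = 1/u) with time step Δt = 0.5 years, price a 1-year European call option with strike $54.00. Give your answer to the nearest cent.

CRR parameters: u = e^(σ√Δt) = e^(0.35·√0.5) = 1.2808, d = 1/u = 0.7808
Per-period rate: rΔt = 0.03·0.5 = 0.015, so R = e^0.015 = 1.0151
Risk-neutral probability p = (e^0.015 − 0.7808)/(1.2808 − 0.7808) = 0.2344/0.5000 = 0.4687
Terminal stock prices: S_uu = 123, S_ud = 75, S_dd = 45.72
Terminal payoffs (S − K): max(69.03, 0) = 69.03, max(21, 0) = 21, max(-8.281, 0) = 0
Node u (S = 96.06): V_u = e^(−0.015)·[0.4687·69.0343 + 0.5313·21.0000] = 42.8642
Node d (S = 58.56): V_d = e^(−0.015)·[0.4687·21.0000 + 0.5313·0.0000] = 9.6954
Node 0 (S = 75): V_0 = e^(−0.015)·[0.4687·42.8642 + 0.5313·9.6954] = 24.8647

$24.86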